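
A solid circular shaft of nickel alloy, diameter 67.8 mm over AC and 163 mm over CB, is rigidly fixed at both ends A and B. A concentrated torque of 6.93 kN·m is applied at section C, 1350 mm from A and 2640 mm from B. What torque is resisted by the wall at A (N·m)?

383 N·m

Compatibility: T_A·a/J_AC = T_B·b/J_CB with T_A + T_B = T₀.
J_AC = 2.07×10^-6 m⁴, J_CB = 6.93×10^-5 m⁴, so T_A = T₀·(J_AC/a)/((J_AC/a)+(J_CB/b)) = 383.2 N·m, T_B = 6547 N·m.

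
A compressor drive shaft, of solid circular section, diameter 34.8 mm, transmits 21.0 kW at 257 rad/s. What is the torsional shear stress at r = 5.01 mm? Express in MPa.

ω = 257 rad/s, so T = P/ω = 21.0×10³ / 257.0 = 81.71 N·m.
J = πd⁴/32 = π(0.0348)⁴/32 = 1.440×10^-7 m⁴.
Shear stress varies linearly with radius: τ = T·r/J = 81.71 × 0.00501 / 1.440×10^-7 = 2.843×10^6 Pa.

2.84 MPa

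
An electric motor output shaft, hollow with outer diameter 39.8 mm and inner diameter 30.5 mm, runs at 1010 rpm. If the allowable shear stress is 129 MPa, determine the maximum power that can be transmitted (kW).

111 kW

J = π(d_o⁴ − d_i⁴)/32 = π(0.0398⁴ − 0.0305⁴)/32 = 1.614×10^-7 m⁴.
T_max = τ_allow·J/r = 1.29×10^8 × 1.614×10^-7 / 0.0199 = 1046 N·m.
ω = 2π·1010/60 = 105.8 rad/s, so P_max = T_max·ω = 1.106×10^5 W.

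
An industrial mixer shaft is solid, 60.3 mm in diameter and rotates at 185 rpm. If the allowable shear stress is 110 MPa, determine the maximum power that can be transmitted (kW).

J = πd⁴/32 = π(0.0603)⁴/32 = 1.298×10^-6 m⁴.
T_max = τ_allow·J/r = 1.10×10^8 × 1.298×10^-6 / 0.0301 = 4736 N·m.
ω = 2π·185/60 = 19.37 rad/s, so P_max = T_max·ω = 9.174×10^4 W.

91.7 kW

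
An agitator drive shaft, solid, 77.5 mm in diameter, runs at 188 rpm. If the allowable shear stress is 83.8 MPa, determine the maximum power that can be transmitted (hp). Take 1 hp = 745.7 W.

202 hp

J = πd⁴/32 = π(0.0775)⁴/32 = 3.542×10^-6 m⁴.
T_max = τ_allow·J/r = 8.38×10^7 × 3.542×10^-6 / 0.0387 = 7659 N·m.
ω = 2π·188/60 = 19.69 rad/s, so P_max = T_max·ω = 1.508×10^5 W.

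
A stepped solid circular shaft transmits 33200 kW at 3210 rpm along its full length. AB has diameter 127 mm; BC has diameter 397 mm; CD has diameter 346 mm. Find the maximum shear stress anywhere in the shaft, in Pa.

ω = 2π·3210/60 = 336.2 rad/s, so T = P/ω = 33200×10³ / 336.2 = 98770 N·m.
Under the same torque, τ_max = 16T/(πd³) is largest where d is smallest — segment AB (d = 127 mm).
τ_max = 16·98770/(π·(0.127)³) = 2.456×10^8 Pa.

2.46e8 Pa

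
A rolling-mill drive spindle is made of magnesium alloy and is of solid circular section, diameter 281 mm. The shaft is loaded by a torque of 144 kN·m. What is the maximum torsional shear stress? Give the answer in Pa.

J = πd⁴/32 = π(0.281)⁴/32 = 6.121×10^-4 m⁴.
τ_max = T·r/J = 144000 × 0.141 / 6.121×10^-4 = 3.305×10^7 Pa.

3.31e7 Pa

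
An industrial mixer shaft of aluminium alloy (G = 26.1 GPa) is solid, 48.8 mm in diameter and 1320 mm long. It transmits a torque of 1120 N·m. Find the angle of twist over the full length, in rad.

0.102 rad

J = πd⁴/32 = π(0.0488)⁴/32 = 5.568×10^-7 m⁴.
θ = T·L/(G·J) = 1120 × 1.32 / (26.1×10⁹ × 5.568×10^-7) = 0.1017 rad.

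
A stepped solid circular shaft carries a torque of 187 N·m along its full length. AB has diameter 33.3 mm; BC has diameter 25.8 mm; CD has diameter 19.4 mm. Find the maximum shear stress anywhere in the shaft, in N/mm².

130 N/mm²

Under the same torque, τ_max = 16T/(πd³) is largest where d is smallest — segment CD (d = 19.4 mm).
τ_max = 16·187.0/(π·(0.0194)³) = 1.304×10^8 Pa.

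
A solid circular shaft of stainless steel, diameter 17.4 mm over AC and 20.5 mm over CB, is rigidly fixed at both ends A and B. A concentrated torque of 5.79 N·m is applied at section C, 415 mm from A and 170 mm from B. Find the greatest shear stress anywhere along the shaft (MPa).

Compatibility: T_A·a/J_AC = T_B·b/J_CB with T_A + T_B = T₀.
J_AC = 9.00×10^-9 m⁴, J_CB = 1.73×10^-8 m⁴, so T_A = T₀·(J_AC/a)/((J_AC/a)+(J_CB/b)) = 1.015 N·m, T_B = 4.775 N·m.
τ in each portion: τ_AC = 9.81×10^5 Pa, τ_CB = 2.82×10^6 Pa; maximum is in CB.
τ_max = T_CB·r/J = 4.775·0.0103/1.73×10^-8 = 2.823×10^6 Pa.

2.82 MPa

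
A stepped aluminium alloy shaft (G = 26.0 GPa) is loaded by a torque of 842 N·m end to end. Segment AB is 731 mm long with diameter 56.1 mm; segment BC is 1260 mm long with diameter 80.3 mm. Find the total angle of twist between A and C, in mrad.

J_AB = π(0.0561)⁴/32 = 9.72×10^-7 m⁴; J_BC = π(0.0803)⁴/32 = 4.08×10^-6 m⁴.
θ = (T/G)·Σ L_i/J_i = (842.0/26.0×10⁹)·(0.731/9.72×10^-7 + 1.26/4.08×10^-6) = 0.03434 rad.

34.3 mrad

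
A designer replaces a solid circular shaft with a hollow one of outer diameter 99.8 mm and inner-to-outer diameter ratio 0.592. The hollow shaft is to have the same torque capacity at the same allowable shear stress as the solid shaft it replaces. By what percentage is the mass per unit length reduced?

29.1 %

Equal τ_max and T ⇒ the solid shaft needs d_s³ = d_o³(1−k⁴), so d_s = 99.8·(1−0.592⁴)^(1/3) = 95.53 mm.
Area ratio A_h/A_s = d_o²(1−k²)/d_s² = (1−k²)/(1−k⁴)^(2/3) = 0.7088.
Mass saving = 1 − 0.7088 = 29.1 %.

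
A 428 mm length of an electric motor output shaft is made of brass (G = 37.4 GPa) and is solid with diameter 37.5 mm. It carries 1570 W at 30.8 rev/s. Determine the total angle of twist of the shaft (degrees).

ω = 2π·30.8 = 193.5 rad/s, so T = P/ω = 1570 / 193.5 = 8.113 N·m.
J = πd⁴/32 = π(0.0375)⁴/32 = 1.941×10^-7 m⁴.
θ = T·L/(G·J) = 8.113 × 0.428 / (37.4×10⁹ × 1.941×10^-7) = 4.782×10^-4 rad.

0.0274°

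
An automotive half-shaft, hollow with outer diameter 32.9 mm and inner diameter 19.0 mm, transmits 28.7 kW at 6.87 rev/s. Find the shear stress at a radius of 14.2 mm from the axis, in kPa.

ω = 2π·6.87 = 43.17 rad/s, so T = P/ω = 28.7×10³ / 43.17 = 664.9 N·m.
J = π(d_o⁴ − d_i⁴)/32 = π(0.0329⁴ − 0.0190⁴)/32 = 1.022×10^-7 m⁴.
Shear stress varies linearly with radius: τ = T·r/J = 664.9 × 0.0142 / 1.022×10^-7 = 9.236×10^7 Pa.

92400 kPa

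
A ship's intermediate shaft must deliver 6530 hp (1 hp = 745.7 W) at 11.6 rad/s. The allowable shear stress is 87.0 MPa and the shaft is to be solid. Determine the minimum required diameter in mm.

291 mm

ω = 11.6 rad/s, so T = P/ω = 6530×745.7 / 11.60 = 419800 N·m.
For a solid shaft τ_max = 16T/(πd³), so d = (16T/(π τ_allow))^(1/3) = (16·419800/(π·8.70×10^7))^(1/3) = 0.2907 m.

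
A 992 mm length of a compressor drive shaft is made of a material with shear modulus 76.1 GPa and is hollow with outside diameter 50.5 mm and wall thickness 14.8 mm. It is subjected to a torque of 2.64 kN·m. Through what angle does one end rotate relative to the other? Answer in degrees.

J = π(d_o⁴ − d_i⁴)/32 = π(0.0505⁴ − 0.0209⁴)/32 = 6.198×10^-7 m⁴.
θ = T·L/(G·J) = 2640 × 0.992 / (76.1×10⁹ × 6.198×10^-7) = 0.05553 rad.

3.18°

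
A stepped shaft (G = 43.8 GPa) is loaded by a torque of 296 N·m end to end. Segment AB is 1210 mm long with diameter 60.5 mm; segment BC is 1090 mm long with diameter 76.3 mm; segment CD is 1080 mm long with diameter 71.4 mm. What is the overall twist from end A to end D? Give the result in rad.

0.0113 rad

J_AB = π(0.0605)⁴/32 = 1.32×10^-6 m⁴; J_BC = π(0.0763)⁴/32 = 3.33×10^-6 m⁴; J_CD = π(0.0714)⁴/32 = 2.55×10^-6 m⁴.
θ = (T/G)·Σ L_i/J_i = (296.0/43.8×10⁹)·(1.21/1.32×10^-6 + 1.09/3.33×10^-6 + 1.08/2.55×10^-6) = 0.01129 rad.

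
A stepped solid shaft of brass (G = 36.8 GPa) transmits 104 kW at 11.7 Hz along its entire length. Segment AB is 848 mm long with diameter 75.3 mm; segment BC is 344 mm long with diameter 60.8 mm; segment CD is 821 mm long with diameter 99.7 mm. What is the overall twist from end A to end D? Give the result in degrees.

1.34°

ω = 2π·11.7 = 73.51 rad/s, so T = P/ω = 104×10³ / 73.51 = 1415 N·m.
J_AB = π(0.0753)⁴/32 = 3.16×10^-6 m⁴; J_BC = π(0.0608)⁴/32 = 1.34×10^-6 m⁴; J_CD = π(0.0997)⁴/32 = 9.70×10^-6 m⁴.
θ = (T/G)·Σ L_i/J_i = (1415/36.8×10⁹)·(0.848/3.16×10^-6 + 0.344/1.34×10^-6 + 0.821/9.70×10^-6) = 0.02344 rad.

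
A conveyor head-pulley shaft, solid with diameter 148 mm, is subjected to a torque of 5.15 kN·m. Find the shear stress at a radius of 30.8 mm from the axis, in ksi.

0.488 ksi

J = πd⁴/32 = π(0.148)⁴/32 = 4.710×10^-5 m⁴.
Shear stress varies linearly with radius: τ = T·r/J = 5150 × 0.0308 / 4.710×10^-5 = 3.368×10^6 Pa.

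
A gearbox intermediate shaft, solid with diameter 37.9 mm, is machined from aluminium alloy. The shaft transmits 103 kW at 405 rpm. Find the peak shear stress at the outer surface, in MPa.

227 MPa

ω = 2π·405/60 = 42.41 rad/s, so T = P/ω = 103×10³ / 42.41 = 2429 N·m.
J = πd⁴/32 = π(0.0379)⁴/32 = 2.026×10^-7 m⁴.
τ_max = T·r/J = 2429 × 0.0189 / 2.026×10^-7 = 2.272×10^8 Pa.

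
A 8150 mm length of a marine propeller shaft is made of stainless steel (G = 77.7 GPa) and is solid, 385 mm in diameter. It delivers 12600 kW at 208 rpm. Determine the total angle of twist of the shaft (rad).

0.0281 rad

ω = 2π·208/60 = 21.78 rad/s, so T = P/ω = 12600×10³ / 21.78 = 578500 N·m.
J = πd⁴/32 = π(0.385)⁴/32 = 2.157×10^-3 m⁴.
θ = T·L/(G·J) = 578500 × 8.15 / (77.7×10⁹ × 2.157×10^-3) = 0.02813 rad.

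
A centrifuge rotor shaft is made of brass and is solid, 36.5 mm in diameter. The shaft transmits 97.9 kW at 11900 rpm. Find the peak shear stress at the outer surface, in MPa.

8.23 MPa

ω = 2π·11900/60 = 1246 rad/s, so T = P/ω = 97.9×10³ / 1246 = 78.56 N·m.
J = πd⁴/32 = π(0.0365)⁴/32 = 1.742×10^-7 m⁴.
τ_max = T·r/J = 78.56 × 0.0182 / 1.742×10^-7 = 8.228×10^6 Pa.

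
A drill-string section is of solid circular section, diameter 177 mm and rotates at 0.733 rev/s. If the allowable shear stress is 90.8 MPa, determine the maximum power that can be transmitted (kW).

J = πd⁴/32 = π(0.177)⁴/32 = 9.636×10^-5 m⁴.
T_max = τ_allow·J/r = 9.08×10^7 × 9.636×10^-5 / 0.0885 = 98860 N·m.
ω = 2π·0.733 = 4.606 rad/s, so P_max = T_max·ω = 4.553×10^5 W.

455 kW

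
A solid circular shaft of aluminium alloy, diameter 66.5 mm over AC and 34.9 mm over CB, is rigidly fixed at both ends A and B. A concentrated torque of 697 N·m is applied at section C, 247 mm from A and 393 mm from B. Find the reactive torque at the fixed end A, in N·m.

665 N·m

Compatibility: T_A·a/J_AC = T_B·b/J_CB with T_A + T_B = T₀.
J_AC = 1.92×10^-6 m⁴, J_CB = 1.46×10^-7 m⁴, so T_A = T₀·(J_AC/a)/((J_AC/a)+(J_CB/b)) = 665.3 N·m, T_B = 31.72 N·m.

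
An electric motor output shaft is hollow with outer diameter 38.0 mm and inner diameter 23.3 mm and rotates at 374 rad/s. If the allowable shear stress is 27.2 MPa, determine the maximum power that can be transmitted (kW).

J = π(d_o⁴ − d_i⁴)/32 = π(0.0380⁴ − 0.0233⁴)/32 = 1.758×10^-7 m⁴.
T_max = τ_allow·J/r = 2.72×10^7 × 1.758×10^-7 / 0.0190 = 251.6 N·m.
ω = 374 rad/s, so P_max = T_max·ω = 9.411×10^4 W.

94.1 kW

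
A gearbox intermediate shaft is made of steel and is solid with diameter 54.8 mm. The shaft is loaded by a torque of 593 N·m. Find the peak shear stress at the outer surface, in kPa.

18400 kPa

J = πd⁴/32 = π(0.0548)⁴/32 = 8.854×10^-7 m⁴.
τ_max = T·r/J = 593.0 × 0.0274 / 8.854×10^-7 = 1.835×10^7 Pa.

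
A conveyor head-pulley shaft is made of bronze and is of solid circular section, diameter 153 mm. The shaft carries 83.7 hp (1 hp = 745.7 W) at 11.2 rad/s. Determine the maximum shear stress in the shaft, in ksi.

1.15 ksi

ω = 11.2 rad/s, so T = P/ω = 83.7×745.7 / 11.20 = 5573 N·m.
J = πd⁴/32 = π(0.153)⁴/32 = 5.380×10^-5 m⁴.
τ_max = T·r/J = 5573 × 0.0765 / 5.380×10^-5 = 7.924×10^6 Pa.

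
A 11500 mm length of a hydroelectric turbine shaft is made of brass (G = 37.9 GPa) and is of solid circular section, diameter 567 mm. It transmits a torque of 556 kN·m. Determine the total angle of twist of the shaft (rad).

0.0166 rad

J = πd⁴/32 = π(0.567)⁴/32 = 0.01015 m⁴.
θ = T·L/(G·J) = 556000 × 11.5 / (37.9×10⁹ × 0.01015) = 0.01663 rad.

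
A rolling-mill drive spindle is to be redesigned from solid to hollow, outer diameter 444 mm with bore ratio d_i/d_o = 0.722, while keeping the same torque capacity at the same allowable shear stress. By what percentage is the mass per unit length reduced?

Equal τ_max and T ⇒ the solid shaft needs d_s³ = d_o³(1−k⁴), so d_s = 444·(1−0.722⁴)^(1/3) = 399.5 mm.
Area ratio A_h/A_s = d_o²(1−k²)/d_s² = (1−k²)/(1−k⁴)^(2/3) = 0.5914.
Mass saving = 1 − 0.5914 = 40.9 %.

40.9 %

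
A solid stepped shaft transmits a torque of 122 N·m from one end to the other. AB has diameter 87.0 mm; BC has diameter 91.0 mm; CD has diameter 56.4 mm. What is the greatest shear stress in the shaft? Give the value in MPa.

Under the same torque, τ_max = 16T/(πd³) is largest where d is smallest — segment CD (d = 56.4 mm).
τ_max = 16·122.0/(π·(0.0564)³) = 3.463×10^6 Pa.

3.46 MPa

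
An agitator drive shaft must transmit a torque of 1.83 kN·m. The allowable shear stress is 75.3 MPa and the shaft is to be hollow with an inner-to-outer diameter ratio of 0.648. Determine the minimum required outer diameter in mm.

For a hollow shaft with d_i/d_o = 0.648: τ_max = 16T/(π d_o³ (1−k⁴)), so d_o = [16T/(π τ_allow (1−k⁴))]^(1/3) = [16·1830/(π·7.53×10^7·0.8237)]^(1/3) = 0.05316 m.

53.2 mm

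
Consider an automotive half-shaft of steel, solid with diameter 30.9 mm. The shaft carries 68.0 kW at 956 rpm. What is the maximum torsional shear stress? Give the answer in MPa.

ω = 2π·956/60 = 100.1 rad/s, so T = P/ω = 68.0×10³ / 100.1 = 679.2 N·m.
J = πd⁴/32 = π(0.0309)⁴/32 = 8.950×10^-8 m⁴.
τ_max = T·r/J = 679.2 × 0.0154 / 8.950×10^-8 = 1.173×10^8 Pa.

117 MPa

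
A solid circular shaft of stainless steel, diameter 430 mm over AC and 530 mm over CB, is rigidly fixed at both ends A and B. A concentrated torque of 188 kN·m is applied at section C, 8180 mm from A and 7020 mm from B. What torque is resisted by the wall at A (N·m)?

51000 N·m

Compatibility: T_A·a/J_AC = T_B·b/J_CB with T_A + T_B = T₀.
J_AC = 3.36×10^-3 m⁴, J_CB = 7.75×10^-3 m⁴, so T_A = T₀·(J_AC/a)/((J_AC/a)+(J_CB/b)) = 50960 N·m, T_B = 137000 N·m.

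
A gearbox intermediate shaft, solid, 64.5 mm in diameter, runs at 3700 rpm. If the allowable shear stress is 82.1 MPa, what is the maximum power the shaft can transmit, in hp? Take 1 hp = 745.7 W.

J = πd⁴/32 = π(0.0645)⁴/32 = 1.699×10^-6 m⁴.
T_max = τ_allow·J/r = 8.21×10^7 × 1.699×10^-6 / 0.0323 = 4326 N·m.
ω = 2π·3700/60 = 387.5 rad/s, so P_max = T_max·ω = 1.676×10^6 W.

2250 hp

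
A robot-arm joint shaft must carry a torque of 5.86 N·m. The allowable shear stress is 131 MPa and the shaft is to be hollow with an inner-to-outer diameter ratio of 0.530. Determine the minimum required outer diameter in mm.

6.28 mm

For a hollow shaft with d_i/d_o = 0.530: τ_max = 16T/(π d_o³ (1−k⁴)), so d_o = [16T/(π τ_allow (1−k⁴))]^(1/3) = [16·5.860/(π·1.31×10^8·0.9211)]^(1/3) = 0.006277 m.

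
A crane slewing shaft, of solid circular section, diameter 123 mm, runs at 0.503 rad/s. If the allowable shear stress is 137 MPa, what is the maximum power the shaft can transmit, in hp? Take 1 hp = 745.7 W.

33.8 hp

J = πd⁴/32 = π(0.123)⁴/32 = 2.247×10^-5 m⁴.
T_max = τ_allow·J/r = 1.37×10^8 × 2.247×10^-5 / 0.0615 = 50060 N·m.
ω = 0.503 rad/s, so P_max = T_max·ω = 2.518×10^4 W.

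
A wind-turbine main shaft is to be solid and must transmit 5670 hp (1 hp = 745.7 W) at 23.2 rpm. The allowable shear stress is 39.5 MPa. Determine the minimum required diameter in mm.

ω = 2π·23.2/60 = 2.429 rad/s, so T = P/ω = 5670×745.7 / 2.429 = 1.740e6 N·m.
For a solid shaft τ_max = 16T/(πd³), so d = (16T/(π τ_allow))^(1/3) = (16·1.740e6/(π·3.95×10^7))^(1/3) = 0.6077 m.

608 mm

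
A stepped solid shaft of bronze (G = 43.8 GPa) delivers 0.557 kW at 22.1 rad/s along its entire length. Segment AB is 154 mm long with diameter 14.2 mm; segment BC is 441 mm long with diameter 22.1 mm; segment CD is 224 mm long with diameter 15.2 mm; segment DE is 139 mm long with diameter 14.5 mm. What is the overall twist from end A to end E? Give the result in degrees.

4.36°

ω = 22.1 rad/s, so T = P/ω = 0.557×10³ / 22.10 = 25.20 N·m.
J_AB = π(0.0142)⁴/32 = 3.99×10^-9 m⁴; J_BC = π(0.0221)⁴/32 = 2.34×10^-8 m⁴; J_CD = π(0.0152)⁴/32 = 5.24×10^-9 m⁴; J_DE = π(0.0145)⁴/32 = 4.34×10^-9 m⁴.
θ = (T/G)·Σ L_i/J_i = (25.20/43.8×10⁹)·(0.154/3.99×10^-9 + 0.441/2.34×10^-8 + 0.224/5.24×10^-9 + 0.139/4.34×10^-9) = 0.07606 rad.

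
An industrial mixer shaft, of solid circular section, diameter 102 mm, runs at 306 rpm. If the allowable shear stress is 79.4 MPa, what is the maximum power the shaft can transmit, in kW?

530 kW

J = πd⁴/32 = π(0.102)⁴/32 = 1.063×10^-5 m⁴.
T_max = τ_allow·J/r = 7.94×10^7 × 1.063×10^-5 / 0.0510 = 16540 N·m.
ω = 2π·306/60 = 32.04 rad/s, so P_max = T_max·ω = 5.302×10^5 W.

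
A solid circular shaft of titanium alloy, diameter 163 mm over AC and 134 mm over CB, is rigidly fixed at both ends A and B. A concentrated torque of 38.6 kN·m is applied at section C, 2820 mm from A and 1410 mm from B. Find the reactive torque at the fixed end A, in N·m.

Compatibility: T_A·a/J_AC = T_B·b/J_CB with T_A + T_B = T₀.
J_AC = 6.93×10^-5 m⁴, J_CB = 3.17×10^-5 m⁴, so T_A = T₀·(J_AC/a)/((J_AC/a)+(J_CB/b)) = 20170 N·m, T_B = 18430 N·m.

20200 N·m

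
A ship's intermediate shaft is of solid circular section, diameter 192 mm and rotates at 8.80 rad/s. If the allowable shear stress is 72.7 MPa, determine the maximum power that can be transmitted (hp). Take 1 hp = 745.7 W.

J = πd⁴/32 = π(0.192)⁴/32 = 1.334×10^-4 m⁴.
T_max = τ_allow·J/r = 7.27×10^7 × 1.334×10^-4 / 0.0960 = 101000 N·m.
ω = 8.80 rad/s, so P_max = T_max·ω = 8.891×10^5 W.

1190 hp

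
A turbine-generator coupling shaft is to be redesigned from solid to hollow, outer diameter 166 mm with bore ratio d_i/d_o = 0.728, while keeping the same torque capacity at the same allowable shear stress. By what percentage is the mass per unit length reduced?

41.4 %

Equal τ_max and T ⇒ the solid shaft needs d_s³ = d_o³(1−k⁴), so d_s = 166·(1−0.728⁴)^(1/3) = 148.7 mm.
Area ratio A_h/A_s = d_o²(1−k²)/d_s² = (1−k²)/(1−k⁴)^(2/3) = 0.5856.
Mass saving = 1 − 0.5856 = 41.4 %.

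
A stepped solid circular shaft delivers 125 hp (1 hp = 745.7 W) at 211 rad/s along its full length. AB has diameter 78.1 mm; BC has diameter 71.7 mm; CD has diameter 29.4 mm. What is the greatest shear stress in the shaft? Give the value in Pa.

ω = 211 rad/s, so T = P/ω = 125×745.7 / 211.0 = 441.8 N·m.
Under the same torque, τ_max = 16T/(πd³) is largest where d is smallest — segment CD (d = 29.4 mm).
τ_max = 16·441.8/(π·(0.0294)³) = 8.854×10^7 Pa.

8.85e7 Pa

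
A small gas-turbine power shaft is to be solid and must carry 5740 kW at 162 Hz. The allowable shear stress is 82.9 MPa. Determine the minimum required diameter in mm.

70.2 mm

ω = 2π·162 = 1018 rad/s, so T = P/ω = 5740×10³ / 1018 = 5639 N·m.
For a solid shaft τ_max = 16T/(πd³), so d = (16T/(π τ_allow))^(1/3) = (16·5639/(π·8.29×10^7))^(1/3) = 0.07023 m.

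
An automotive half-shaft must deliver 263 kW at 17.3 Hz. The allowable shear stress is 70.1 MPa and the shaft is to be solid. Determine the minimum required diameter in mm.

ω = 2π·17.3 = 108.7 rad/s, so T = P/ω = 263×10³ / 108.7 = 2420 N·m.
For a solid shaft τ_max = 16T/(πd³), so d = (16T/(π τ_allow))^(1/3) = (16·2420/(π·7.01×10^7))^(1/3) = 0.05602 m.

56.0 mm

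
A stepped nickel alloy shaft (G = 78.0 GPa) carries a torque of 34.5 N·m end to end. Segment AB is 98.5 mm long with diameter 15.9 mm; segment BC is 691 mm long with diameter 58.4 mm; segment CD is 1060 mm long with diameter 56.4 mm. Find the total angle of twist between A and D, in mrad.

7.68 mrad

J_AB = π(0.0159)⁴/32 = 6.27×10^-9 m⁴; J_BC = π(0.0584)⁴/32 = 1.14×10^-6 m⁴; J_CD = π(0.0564)⁴/32 = 9.93×10^-7 m⁴.
θ = (T/G)·Σ L_i/J_i = (34.50/78.0×10⁹)·(0.0985/6.27×10^-9 + 0.691/1.14×10^-6 + 1.06/9.93×10^-7) = 7.683×10^-3 rad.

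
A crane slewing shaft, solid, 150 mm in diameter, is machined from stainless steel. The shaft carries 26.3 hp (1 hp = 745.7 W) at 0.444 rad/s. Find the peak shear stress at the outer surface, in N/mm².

66.7 N/mm²

ω = 0.444 rad/s, so T = P/ω = 26.3×745.7 / 0.4440 = 44170 N·m.
J = πd⁴/32 = π(0.150)⁴/32 = 4.970×10^-5 m⁴.
τ_max = T·r/J = 44170 × 0.0750 / 4.970×10^-5 = 6.666×10^7 Pa.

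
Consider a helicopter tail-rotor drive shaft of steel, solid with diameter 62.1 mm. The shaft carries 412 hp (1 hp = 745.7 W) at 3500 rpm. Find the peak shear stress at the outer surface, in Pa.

1.78e7 Pa

ω = 2π·3500/60 = 366.5 rad/s, so T = P/ω = 412×745.7 / 366.5 = 838.2 N·m.
J = πd⁴/32 = π(0.0621)⁴/32 = 1.460×10^-6 m⁴.
τ_max = T·r/J = 838.2 × 0.0311 / 1.460×10^-6 = 1.783×10^7 Pa.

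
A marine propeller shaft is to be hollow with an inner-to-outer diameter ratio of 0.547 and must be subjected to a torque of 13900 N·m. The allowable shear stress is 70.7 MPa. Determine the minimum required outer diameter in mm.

103 mm

For a hollow shaft with d_i/d_o = 0.547: τ_max = 16T/(π d_o³ (1−k⁴)), so d_o = [16T/(π τ_allow (1−k⁴))]^(1/3) = [16·13900/(π·7.07×10^7·0.9105)]^(1/3) = 0.1032 m.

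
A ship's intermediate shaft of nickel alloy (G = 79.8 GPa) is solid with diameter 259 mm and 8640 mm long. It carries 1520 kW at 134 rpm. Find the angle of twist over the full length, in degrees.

ω = 2π·134/60 = 14.03 rad/s, so T = P/ω = 1520×10³ / 14.03 = 108300 N·m.
J = πd⁴/32 = π(0.259)⁴/32 = 4.418×10^-4 m⁴.
θ = T·L/(G·J) = 108300 × 8.64 / (79.8×10⁹ × 4.418×10^-4) = 0.02655 rad.

1.52°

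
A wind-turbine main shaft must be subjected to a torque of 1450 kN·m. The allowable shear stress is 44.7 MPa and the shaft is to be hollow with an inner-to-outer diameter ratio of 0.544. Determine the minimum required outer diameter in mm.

For a hollow shaft with d_i/d_o = 0.544: τ_max = 16T/(π d_o³ (1−k⁴)), so d_o = [16T/(π τ_allow (1−k⁴))]^(1/3) = [16·1.450e6/(π·4.47×10^7·0.9124)]^(1/3) = 0.5657 m.

566 mm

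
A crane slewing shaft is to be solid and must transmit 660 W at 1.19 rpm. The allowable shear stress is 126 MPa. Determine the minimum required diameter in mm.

ω = 2π·1.19/60 = 0.1246 rad/s, so T = P/ω = 660 / 0.1246 = 5296 N·m.
For a solid shaft τ_max = 16T/(πd³), so d = (16T/(π τ_allow))^(1/3) = (16·5296/(π·1.26×10^8))^(1/3) = 0.05982 m.

59.8 mm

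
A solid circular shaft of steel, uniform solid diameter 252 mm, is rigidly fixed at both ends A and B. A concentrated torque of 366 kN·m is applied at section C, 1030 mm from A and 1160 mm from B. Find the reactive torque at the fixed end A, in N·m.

194000 N·m

With uniform GJ and both ends fixed, compatibility θ_AC = θ_CB gives T_A·a = T_B·b, together with T_A + T_B = T₀.
T_A = T₀·b/(a+b) = 366000·1160/2190 = 193900 N·m; T_B = 172100 N·m.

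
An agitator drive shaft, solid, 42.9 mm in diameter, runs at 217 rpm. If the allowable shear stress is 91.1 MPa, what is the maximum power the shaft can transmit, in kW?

32.1 kW

J = πd⁴/32 = π(0.0429)⁴/32 = 3.325×10^-7 m⁴.
T_max = τ_allow·J/r = 9.11×10^7 × 3.325×10^-7 / 0.0215 = 1412 N·m.
ω = 2π·217/60 = 22.72 rad/s, so P_max = T_max·ω = 3.209×10^4 W.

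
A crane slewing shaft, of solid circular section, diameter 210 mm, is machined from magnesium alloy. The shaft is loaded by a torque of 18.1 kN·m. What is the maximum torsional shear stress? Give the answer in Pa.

9.95e6 Pa

J = πd⁴/32 = π(0.210)⁴/32 = 1.909×10^-4 m⁴.
τ_max = T·r/J = 18100 × 0.105 / 1.909×10^-4 = 9.954×10^6 Pa.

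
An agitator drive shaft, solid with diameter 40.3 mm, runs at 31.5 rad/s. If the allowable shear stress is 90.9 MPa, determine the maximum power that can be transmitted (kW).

36.8 kW

J = πd⁴/32 = π(0.0403)⁴/32 = 2.590×10^-7 m⁴.
T_max = τ_allow·J/r = 9.09×10^7 × 2.590×10^-7 / 0.0201 = 1168 N·m.
ω = 31.5 rad/s, so P_max = T_max·ω = 3.680×10^4 W.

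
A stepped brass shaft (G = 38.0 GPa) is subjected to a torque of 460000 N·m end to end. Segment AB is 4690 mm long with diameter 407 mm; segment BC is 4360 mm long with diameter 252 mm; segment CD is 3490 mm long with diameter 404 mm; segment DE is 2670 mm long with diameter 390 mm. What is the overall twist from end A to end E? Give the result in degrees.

J_AB = π(0.407)⁴/32 = 2.69×10^-3 m⁴; J_BC = π(0.252)⁴/32 = 3.96×10^-4 m⁴; J_CD = π(0.404)⁴/32 = 2.62×10^-3 m⁴; J_DE = π(0.390)⁴/32 = 2.27×10^-3 m⁴.
θ = (T/G)·Σ L_i/J_i = (460000/38.0×10⁹)·(4.69/2.69×10^-3 + 4.36/3.96×10^-4 + 3.49/2.62×10^-3 + 2.67/2.27×10^-3) = 0.1848 rad.

10.6°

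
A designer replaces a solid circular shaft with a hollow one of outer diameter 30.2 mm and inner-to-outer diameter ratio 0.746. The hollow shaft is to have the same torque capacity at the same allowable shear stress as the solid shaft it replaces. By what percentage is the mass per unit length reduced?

43.2 %

Equal τ_max and T ⇒ the solid shaft needs d_s³ = d_o³(1−k⁴), so d_s = 30.2·(1−0.746⁴)^(1/3) = 26.69 mm.
Area ratio A_h/A_s = d_o²(1−k²)/d_s² = (1−k²)/(1−k⁴)^(2/3) = 0.5678.
Mass saving = 1 − 0.5678 = 43.2 %.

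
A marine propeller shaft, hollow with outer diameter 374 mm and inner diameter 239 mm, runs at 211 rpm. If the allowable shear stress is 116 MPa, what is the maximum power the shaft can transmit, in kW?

21900 kW

J = π(d_o⁴ − d_i⁴)/32 = π(0.374⁴ − 0.239⁴)/32 = 1.600×10^-3 m⁴.
T_max = τ_allow·J/r = 1.16×10^8 × 1.600×10^-3 / 0.187 = 992800 N·m.
ω = 2π·211/60 = 22.10 rad/s, so P_max = T_max·ω = 2.194×10^7 W.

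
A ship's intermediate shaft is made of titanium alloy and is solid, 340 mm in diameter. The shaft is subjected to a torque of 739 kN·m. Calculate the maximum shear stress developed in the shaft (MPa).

J = πd⁴/32 = π(0.340)⁴/32 = 1.312×10^-3 m⁴.
τ_max = T·r/J = 739000 × 0.170 / 1.312×10^-3 = 9.576×10^7 Pa.

95.8 MPa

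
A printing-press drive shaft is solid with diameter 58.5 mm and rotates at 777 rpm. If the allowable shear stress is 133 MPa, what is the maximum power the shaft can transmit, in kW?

425 kW

J = πd⁴/32 = π(0.0585)⁴/32 = 1.150×10^-6 m⁴.
T_max = τ_allow·J/r = 1.33×10^8 × 1.150×10^-6 / 0.0293 = 5228 N·m.
ω = 2π·777/60 = 81.37 rad/s, so P_max = T_max·ω = 4.254×10^5 W.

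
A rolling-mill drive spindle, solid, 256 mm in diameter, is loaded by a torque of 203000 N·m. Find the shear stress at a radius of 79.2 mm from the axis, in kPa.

38100 kPa

J = πd⁴/32 = π(0.256)⁴/32 = 4.217×10^-4 m⁴.
Shear stress varies linearly with radius: τ = T·r/J = 203000 × 0.0792 / 4.217×10^-4 = 3.813×10^7 Pa.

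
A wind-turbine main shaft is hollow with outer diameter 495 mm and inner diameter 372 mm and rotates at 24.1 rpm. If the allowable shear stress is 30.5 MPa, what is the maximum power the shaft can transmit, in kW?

1250 kW

J = π(d_o⁴ − d_i⁴)/32 = π(0.495⁴ − 0.372⁴)/32 = 4.014×10^-3 m⁴.
T_max = τ_allow·J/r = 3.05×10^7 × 4.014×10^-3 / 0.247 = 494700 N·m.
ω = 2π·24.1/60 = 2.524 rad/s, so P_max = T_max·ω = 1.248×10^6 W.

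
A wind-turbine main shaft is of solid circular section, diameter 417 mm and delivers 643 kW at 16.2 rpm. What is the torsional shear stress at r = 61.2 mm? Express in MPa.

7.81 MPa

ω = 2π·16.2/60 = 1.696 rad/s, so T = P/ω = 643×10³ / 1.696 = 379000 N·m.
J = πd⁴/32 = π(0.417)⁴/32 = 2.969×10^-3 m⁴.
Shear stress varies linearly with radius: τ = T·r/J = 379000 × 0.0612 / 2.969×10^-3 = 7.814×10^6 Pa.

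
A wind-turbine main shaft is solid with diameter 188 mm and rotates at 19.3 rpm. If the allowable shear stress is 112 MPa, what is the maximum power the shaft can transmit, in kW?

J = πd⁴/32 = π(0.188)⁴/32 = 1.226×10^-4 m⁴.
T_max = τ_allow·J/r = 1.12×10^8 × 1.226×10^-4 / 0.0940 = 146100 N·m.
ω = 2π·19.3/60 = 2.021 rad/s, so P_max = T_max·ω = 2.953×10^5 W.

295 kW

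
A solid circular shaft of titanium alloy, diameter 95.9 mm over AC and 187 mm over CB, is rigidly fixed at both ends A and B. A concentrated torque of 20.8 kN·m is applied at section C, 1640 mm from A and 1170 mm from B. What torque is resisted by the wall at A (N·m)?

Compatibility: T_A·a/J_AC = T_B·b/J_CB with T_A + T_B = T₀.
J_AC = 8.30×10^-6 m⁴, J_CB = 1.20×10^-4 m⁴, so T_A = T₀·(J_AC/a)/((J_AC/a)+(J_CB/b)) = 978.1 N·m, T_B = 19820 N·m.

978 N·m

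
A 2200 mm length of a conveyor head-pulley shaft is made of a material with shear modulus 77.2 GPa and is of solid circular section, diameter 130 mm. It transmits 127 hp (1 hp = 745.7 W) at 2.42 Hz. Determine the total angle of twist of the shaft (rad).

0.00633 rad

ω = 2π·2.42 = 15.21 rad/s, so T = P/ω = 127×745.7 / 15.21 = 6228 N·m.
J = πd⁴/32 = π(0.130)⁴/32 = 2.804×10^-5 m⁴.
θ = T·L/(G·J) = 6228 × 2.20 / (77.2×10⁹ × 2.804×10^-5) = 6.330×10^-3 rad.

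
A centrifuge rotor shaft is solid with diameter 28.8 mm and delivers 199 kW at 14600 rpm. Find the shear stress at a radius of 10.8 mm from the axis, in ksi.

ω = 2π·14600/60 = 1529 rad/s, so T = P/ω = 199×10³ / 1529 = 130.2 N·m.
J = πd⁴/32 = π(0.0288)⁴/32 = 6.754×10^-8 m⁴.
Shear stress varies linearly with radius: τ = T·r/J = 130.2 × 0.0108 / 6.754×10^-8 = 2.081×10^7 Pa.

3.02 ksi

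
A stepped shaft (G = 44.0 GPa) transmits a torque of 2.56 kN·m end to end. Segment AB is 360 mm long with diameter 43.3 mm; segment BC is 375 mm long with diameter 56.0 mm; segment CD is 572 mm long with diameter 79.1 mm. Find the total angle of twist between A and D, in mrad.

91.9 mrad

J_AB = π(0.0433)⁴/32 = 3.45×10^-7 m⁴; J_BC = π(0.0560)⁴/32 = 9.65×10^-7 m⁴; J_CD = π(0.0791)⁴/32 = 3.84×10^-6 m⁴.
θ = (T/G)·Σ L_i/J_i = (2560/44.0×10⁹)·(0.360/3.45×10^-7 + 0.375/9.65×10^-7 + 0.572/3.84×10^-6) = 0.09195 rad.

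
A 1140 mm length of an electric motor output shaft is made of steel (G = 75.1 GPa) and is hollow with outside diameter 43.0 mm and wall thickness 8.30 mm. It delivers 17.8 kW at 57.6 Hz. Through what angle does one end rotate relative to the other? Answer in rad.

ω = 2π·57.6 = 361.9 rad/s, so T = P/ω = 17.8×10³ / 361.9 = 49.18 N·m.
J = π(d_o⁴ − d_i⁴)/32 = π(0.0430⁴ − 0.0264⁴)/32 = 2.880×10^-7 m⁴.
θ = T·L/(G·J) = 49.18 × 1.14 / (75.1×10⁹ × 2.880×10^-7) = 2.593×10^-3 rad.

0.00259 rad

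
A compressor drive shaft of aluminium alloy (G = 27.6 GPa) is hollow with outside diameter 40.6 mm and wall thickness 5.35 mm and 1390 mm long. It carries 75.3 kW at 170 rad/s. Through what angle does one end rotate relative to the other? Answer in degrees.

ω = 170 rad/s, so T = P/ω = 75.3×10³ / 170.0 = 442.9 N·m.
J = π(d_o⁴ − d_i⁴)/32 = π(0.0406⁴ − 0.0299⁴)/32 = 1.883×10^-7 m⁴.
θ = T·L/(G·J) = 442.9 × 1.39 / (27.6×10⁹ × 1.883×10^-7) = 0.1185 rad.

6.79°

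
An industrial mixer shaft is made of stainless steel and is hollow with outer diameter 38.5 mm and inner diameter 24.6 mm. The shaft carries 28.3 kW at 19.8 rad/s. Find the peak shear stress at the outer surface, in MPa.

153 MPa

ω = 19.8 rad/s, so T = P/ω = 28.3×10³ / 19.80 = 1429 N·m.
J = π(d_o⁴ − d_i⁴)/32 = π(0.0385⁴ − 0.0246⁴)/32 = 1.797×10^-7 m⁴.
τ_max = T·r/J = 1429 × 0.0192 / 1.797×10^-7 = 1.531×10^8 Pa.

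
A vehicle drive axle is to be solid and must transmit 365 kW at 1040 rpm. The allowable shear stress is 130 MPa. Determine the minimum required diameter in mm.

50.8 mm

ω = 2π·1040/60 = 108.9 rad/s, so T = P/ω = 365×10³ / 108.9 = 3351 N·m.
For a solid shaft τ_max = 16T/(πd³), so d = (16T/(π τ_allow))^(1/3) = (16·3351/(π·1.30×10^8))^(1/3) = 0.05083 m.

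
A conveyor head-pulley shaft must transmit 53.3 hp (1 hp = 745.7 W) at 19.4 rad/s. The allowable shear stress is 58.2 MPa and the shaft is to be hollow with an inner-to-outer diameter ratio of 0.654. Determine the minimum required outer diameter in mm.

60.3 mm

ω = 19.4 rad/s, so T = P/ω = 53.3×745.7 / 19.40 = 2049 N·m.
For a hollow shaft with d_i/d_o = 0.654: τ_max = 16T/(π d_o³ (1−k⁴)), so d_o = [16T/(π τ_allow (1−k⁴))]^(1/3) = [16·2049/(π·5.82×10^7·0.8171)]^(1/3) = 0.06032 m.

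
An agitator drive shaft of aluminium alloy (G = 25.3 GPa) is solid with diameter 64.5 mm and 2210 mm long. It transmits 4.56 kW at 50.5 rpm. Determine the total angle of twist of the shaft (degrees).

2.54°

ω = 2π·50.5/60 = 5.288 rad/s, so T = P/ω = 4.56×10³ / 5.288 = 862.3 N·m.
J = πd⁴/32 = π(0.0645)⁴/32 = 1.699×10^-6 m⁴.
θ = T·L/(G·J) = 862.3 × 2.21 / (25.3×10⁹ × 1.699×10^-6) = 0.04433 rad.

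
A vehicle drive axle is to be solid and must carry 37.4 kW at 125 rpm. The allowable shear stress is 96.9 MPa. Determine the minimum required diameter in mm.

53.2 mm

ω = 2π·125/60 = 13.09 rad/s, so T = P/ω = 37.4×10³ / 13.09 = 2857 N·m.
For a solid shaft τ_max = 16T/(πd³), so d = (16T/(π τ_allow))^(1/3) = (16·2857/(π·9.69×10^7))^(1/3) = 0.05315 m.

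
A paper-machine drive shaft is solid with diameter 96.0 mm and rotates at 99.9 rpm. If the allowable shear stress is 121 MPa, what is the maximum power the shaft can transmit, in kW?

220 kW

J = πd⁴/32 = π(0.0960)⁴/32 = 8.338×10^-6 m⁴.
T_max = τ_allow·J/r = 1.21×10^8 × 8.338×10^-6 / 0.0480 = 21020 N·m.
ω = 2π·99.9/60 = 10.46 rad/s, so P_max = T_max·ω = 2.199×10^5 W.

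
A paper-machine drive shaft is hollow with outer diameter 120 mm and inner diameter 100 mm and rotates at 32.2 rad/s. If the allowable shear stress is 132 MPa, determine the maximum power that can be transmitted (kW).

747 kW

J = π(d_o⁴ − d_i⁴)/32 = π(0.120⁴ − 0.100⁴)/32 = 1.054×10^-5 m⁴.
T_max = τ_allow·J/r = 1.32×10^8 × 1.054×10^-5 / 0.0600 = 23190 N·m.
ω = 32.2 rad/s, so P_max = T_max·ω = 7.467×10^5 W.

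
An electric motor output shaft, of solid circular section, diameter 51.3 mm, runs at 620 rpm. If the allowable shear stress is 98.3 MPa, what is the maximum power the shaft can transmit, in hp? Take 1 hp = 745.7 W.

227 hp

J = πd⁴/32 = π(0.0513)⁴/32 = 6.799×10^-7 m⁴.
T_max = τ_allow·J/r = 9.83×10^7 × 6.799×10^-7 / 0.0256 = 2606 N·m.
ω = 2π·620/60 = 64.93 rad/s, so P_max = T_max·ω = 1.692×10^5 W.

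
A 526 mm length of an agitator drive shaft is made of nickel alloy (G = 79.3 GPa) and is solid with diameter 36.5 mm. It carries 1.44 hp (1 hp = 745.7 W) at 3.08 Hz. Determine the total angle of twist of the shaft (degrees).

0.121°

ω = 2π·3.08 = 19.35 rad/s, so T = P/ω = 1.44×745.7 / 19.35 = 55.49 N·m.
J = πd⁴/32 = π(0.0365)⁴/32 = 1.742×10^-7 m⁴.
θ = T·L/(G·J) = 55.49 × 0.526 / (79.3×10⁹ × 1.742×10^-7) = 2.112×10^-3 rad.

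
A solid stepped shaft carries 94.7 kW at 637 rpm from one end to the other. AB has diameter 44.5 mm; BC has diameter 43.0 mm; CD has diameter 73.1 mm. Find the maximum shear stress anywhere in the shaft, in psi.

13200 psi

ω = 2π·637/60 = 66.71 rad/s, so T = P/ω = 94.7×10³ / 66.71 = 1420 N·m.
Under the same torque, τ_max = 16T/(πd³) is largest where d is smallest — segment BC (d = 43.0 mm).
τ_max = 16·1420/(π·(0.0430)³) = 9.094×10^7 Pa.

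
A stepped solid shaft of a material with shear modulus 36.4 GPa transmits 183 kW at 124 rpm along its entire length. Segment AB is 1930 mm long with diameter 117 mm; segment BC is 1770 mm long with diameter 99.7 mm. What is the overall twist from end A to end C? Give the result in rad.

ω = 2π·124/60 = 12.99 rad/s, so T = P/ω = 183×10³ / 12.99 = 14090 N·m.
J_AB = π(0.117)⁴/32 = 1.84×10^-5 m⁴; J_BC = π(0.0997)⁴/32 = 9.70×10^-6 m⁴.
θ = (T/G)·Σ L_i/J_i = (14090/36.4×10⁹)·(1.93/1.84×10^-5 + 1.77/9.70×10^-6) = 0.1113 rad.

0.111 rad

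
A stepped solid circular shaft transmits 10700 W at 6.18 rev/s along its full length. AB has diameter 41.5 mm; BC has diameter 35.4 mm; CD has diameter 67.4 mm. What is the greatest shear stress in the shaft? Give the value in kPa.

ω = 2π·6.18 = 38.83 rad/s, so T = P/ω = 10700 / 38.83 = 275.6 N·m.
Under the same torque, τ_max = 16T/(πd³) is largest where d is smallest — segment BC (d = 35.4 mm).
τ_max = 16·275.6/(π·(0.0354)³) = 3.164×10^7 Pa.

31600 kPa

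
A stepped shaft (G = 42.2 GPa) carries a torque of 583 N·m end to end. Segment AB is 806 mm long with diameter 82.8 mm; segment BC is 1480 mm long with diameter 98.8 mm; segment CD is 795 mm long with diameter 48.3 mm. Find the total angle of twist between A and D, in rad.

0.0252 rad

J_AB = π(0.0828)⁴/32 = 4.61×10^-6 m⁴; J_BC = π(0.0988)⁴/32 = 9.35×10^-6 m⁴; J_CD = π(0.0483)⁴/32 = 5.34×10^-7 m⁴.
θ = (T/G)·Σ L_i/J_i = (583.0/42.2×10⁹)·(0.806/4.61×10^-6 + 1.48/9.35×10^-6 + 0.795/5.34×10^-7) = 0.02515 rad.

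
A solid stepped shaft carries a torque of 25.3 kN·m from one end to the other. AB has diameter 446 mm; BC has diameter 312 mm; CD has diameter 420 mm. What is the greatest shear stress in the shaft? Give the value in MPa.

Under the same torque, τ_max = 16T/(πd³) is largest where d is smallest — segment BC (d = 312 mm).
τ_max = 16·25300/(π·(0.312)³) = 4.243×10^6 Pa.

4.24 MPa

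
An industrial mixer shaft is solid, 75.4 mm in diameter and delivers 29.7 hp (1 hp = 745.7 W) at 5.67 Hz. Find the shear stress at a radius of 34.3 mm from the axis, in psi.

975 psi

ω = 2π·5.67 = 35.63 rad/s, so T = P/ω = 29.7×745.7 / 35.63 = 621.7 N·m.
J = πd⁴/32 = π(0.0754)⁴/32 = 3.173×10^-6 m⁴.
Shear stress varies linearly with radius: τ = T·r/J = 621.7 × 0.0343 / 3.173×10^-6 = 6.720×10^6 Pa.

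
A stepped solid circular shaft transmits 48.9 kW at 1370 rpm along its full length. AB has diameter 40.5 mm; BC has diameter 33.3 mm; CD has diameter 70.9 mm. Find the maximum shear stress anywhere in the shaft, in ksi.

6.82 ksi

ω = 2π·1370/60 = 143.5 rad/s, so T = P/ω = 48.9×10³ / 143.5 = 340.8 N·m.
Under the same torque, τ_max = 16T/(πd³) is largest where d is smallest — segment BC (d = 33.3 mm).
τ_max = 16·340.8/(π·(0.0333)³) = 4.701×10^7 Pa.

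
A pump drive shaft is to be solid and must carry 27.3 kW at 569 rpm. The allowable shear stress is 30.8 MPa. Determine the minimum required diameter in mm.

ω = 2π·569/60 = 59.59 rad/s, so T = P/ω = 27.3×10³ / 59.59 = 458.2 N·m.
For a solid shaft τ_max = 16T/(πd³), so d = (16T/(π τ_allow))^(1/3) = (16·458.2/(π·3.08×10^7))^(1/3) = 0.04231 m.

42.3 mm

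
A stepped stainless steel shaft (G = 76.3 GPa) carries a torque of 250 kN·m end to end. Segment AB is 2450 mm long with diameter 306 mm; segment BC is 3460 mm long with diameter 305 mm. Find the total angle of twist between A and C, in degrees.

J_AB = π(0.306)⁴/32 = 8.61×10^-4 m⁴; J_BC = π(0.305)⁴/32 = 8.50×10^-4 m⁴.
θ = (T/G)·Σ L_i/J_i = (250000/76.3×10⁹)·(2.45/8.61×10^-4 + 3.46/8.50×10^-4) = 0.02267 rad.

1.30°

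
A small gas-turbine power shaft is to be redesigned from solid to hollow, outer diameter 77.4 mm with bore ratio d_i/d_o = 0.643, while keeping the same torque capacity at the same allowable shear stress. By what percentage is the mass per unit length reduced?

33.5 %

Equal τ_max and T ⇒ the solid shaft needs d_s³ = d_o³(1−k⁴), so d_s = 77.4·(1−0.643⁴)^(1/3) = 72.71 mm.
Area ratio A_h/A_s = d_o²(1−k²)/d_s² = (1−k²)/(1−k⁴)^(2/3) = 0.6646.
Mass saving = 1 − 0.6646 = 33.5 %.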